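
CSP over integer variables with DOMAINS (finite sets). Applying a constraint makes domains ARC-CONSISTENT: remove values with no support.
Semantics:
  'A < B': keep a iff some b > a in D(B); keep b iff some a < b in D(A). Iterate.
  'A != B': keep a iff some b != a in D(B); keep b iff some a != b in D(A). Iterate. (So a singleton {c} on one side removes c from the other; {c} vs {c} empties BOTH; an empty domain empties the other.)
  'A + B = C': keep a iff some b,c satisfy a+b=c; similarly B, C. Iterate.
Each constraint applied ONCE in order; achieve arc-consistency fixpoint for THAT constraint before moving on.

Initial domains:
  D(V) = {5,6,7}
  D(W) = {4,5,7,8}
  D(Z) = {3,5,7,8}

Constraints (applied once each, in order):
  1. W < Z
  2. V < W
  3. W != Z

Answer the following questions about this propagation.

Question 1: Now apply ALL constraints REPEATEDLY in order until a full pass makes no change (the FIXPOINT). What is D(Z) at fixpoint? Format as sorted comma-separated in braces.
Answer: {8}

Derivation:
pass 0 (initial): D(Z)={3,5,7,8}
pass 1: V {5,6,7}->{5,6}; W {4,5,7,8}->{7}; Z {3,5,7,8}->{5,8}
pass 2: Z {5,8}->{8}
pass 3: no change
Fixpoint after 3 passes: D(Z) = {8}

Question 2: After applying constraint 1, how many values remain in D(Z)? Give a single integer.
Constraint 1 (W < Z) on D(W)={4,5,7,8} D(Z)={3,5,7,8}: W {4,5,7,8}->{4,5,7}; Z {3,5,7,8}->{5,7,8}
So after constraint 1: D(Z)={5,7,8}, size = 3

Answer: 3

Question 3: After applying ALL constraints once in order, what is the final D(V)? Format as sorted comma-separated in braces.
Constraint 1 (W < Z) on D(W)={4,5,7,8} D(Z)={3,5,7,8}: W {4,5,7,8}->{4,5,7}; Z {3,5,7,8}->{5,7,8}
Constraint 2 (V < W) on D(V)={5,6,7} D(W)={4,5,7}: V {5,6,7}->{5,6}; W {4,5,7}->{7}
Constraint 3 (W != Z) on D(W)={7} D(Z)={5,7,8}: Z {5,7,8}->{5,8}
So after all 3 constraints: D(V) = {5,6}

Answer: {5,6}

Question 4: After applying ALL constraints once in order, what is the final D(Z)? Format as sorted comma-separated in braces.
Constraint 1 (W < Z) on D(W)={4,5,7,8} D(Z)={3,5,7,8}: W {4,5,7,8}->{4,5,7}; Z {3,5,7,8}->{5,7,8}
Constraint 2 (V < W) on D(V)={5,6,7} D(W)={4,5,7}: V {5,6,7}->{5,6}; W {4,5,7}->{7}
Constraint 3 (W != Z) on D(W)={7} D(Z)={5,7,8}: Z {5,7,8}->{5,8}
So after all 3 constraints: D(Z) = {5,8}

Answer: {5,8}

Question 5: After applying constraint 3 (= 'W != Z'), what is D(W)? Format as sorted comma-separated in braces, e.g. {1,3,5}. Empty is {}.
Constraint 1 (W < Z) on D(W)={4,5,7,8} D(Z)={3,5,7,8}: W {4,5,7,8}->{4,5,7}; Z {3,5,7,8}->{5,7,8}
Constraint 2 (V < W) on D(V)={5,6,7} D(W)={4,5,7}: V {5,6,7}->{5,6}; W {4,5,7}->{7}
Constraint 3 (W != Z) on D(W)={7} D(Z)={5,7,8}: Z {5,7,8}->{5,8}
So after constraint 3: D(W) = {7}

Answer: {7}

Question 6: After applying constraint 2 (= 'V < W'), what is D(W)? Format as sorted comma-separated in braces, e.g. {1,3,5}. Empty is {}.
Answer: {7}

Derivation:
Constraint 1 (W < Z) on D(W)={4,5,7,8} D(Z)={3,5,7,8}: W {4,5,7,8}->{4,5,7}; Z {3,5,7,8}->{5,7,8}
Constraint 2 (V < W) on D(V)={5,6,7} D(W)={4,5,7}: V {5,6,7}->{5,6}; W {4,5,7}->{7}
So after constraint 2: D(W) = {7}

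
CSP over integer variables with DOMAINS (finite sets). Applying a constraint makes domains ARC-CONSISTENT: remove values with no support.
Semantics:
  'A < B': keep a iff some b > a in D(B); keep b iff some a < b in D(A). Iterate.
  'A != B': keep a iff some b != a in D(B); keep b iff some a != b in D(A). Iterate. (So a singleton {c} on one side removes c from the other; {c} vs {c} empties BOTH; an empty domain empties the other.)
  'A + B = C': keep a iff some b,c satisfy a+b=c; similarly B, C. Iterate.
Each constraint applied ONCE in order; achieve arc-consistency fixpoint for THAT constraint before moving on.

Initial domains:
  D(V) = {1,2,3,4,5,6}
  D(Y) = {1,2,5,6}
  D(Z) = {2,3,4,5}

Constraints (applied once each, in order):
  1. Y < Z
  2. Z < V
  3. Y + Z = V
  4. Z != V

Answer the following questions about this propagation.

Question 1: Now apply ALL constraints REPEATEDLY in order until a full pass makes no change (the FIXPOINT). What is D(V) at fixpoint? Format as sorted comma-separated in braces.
Answer: {3,4,5,6}

Derivation:
pass 0 (initial): D(V)={1,2,3,4,5,6}
pass 1: V {1,2,3,4,5,6}->{3,4,5,6}; Y {1,2,5,6}->{1,2}
pass 2: no change
Fixpoint after 2 passes: D(V) = {3,4,5,6}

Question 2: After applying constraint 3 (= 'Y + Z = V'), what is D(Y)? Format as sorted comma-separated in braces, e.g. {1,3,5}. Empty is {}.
Constraint 1 (Y < Z) on D(Y)={1,2,5,6} D(Z)={2,3,4,5}: Y {1,2,5,6}->{1,2}
Constraint 2 (Z < V) on D(Z)={2,3,4,5} D(V)={1,2,3,4,5,6}: V {1,2,3,4,5,6}->{3,4,5,6}
Constraint 3 (Y + Z = V) on D(Y)={1,2} D(Z)={2,3,4,5} D(V)={3,4,5,6}: no change
So after constraint 3: D(Y) = {1,2}

Answer: {1,2}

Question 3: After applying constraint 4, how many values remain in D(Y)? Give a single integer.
Constraint 1 (Y < Z) on D(Y)={1,2,5,6} D(Z)={2,3,4,5}: Y {1,2,5,6}->{1,2}
Constraint 2 (Z < V) on D(Z)={2,3,4,5} D(V)={1,2,3,4,5,6}: V {1,2,3,4,5,6}->{3,4,5,6}
Constraint 3 (Y + Z = V) on D(Y)={1,2} D(Z)={2,3,4,5} D(V)={3,4,5,6}: no change
Constraint 4 (Z != V) on D(Z)={2,3,4,5} D(V)={3,4,5,6}: no change
So after constraint 4: D(Y)={1,2}, size = 2

Answer: 2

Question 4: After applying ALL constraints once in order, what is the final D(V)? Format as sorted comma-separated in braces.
Answer: {3,4,5,6}

Derivation:
Constraint 1 (Y < Z) on D(Y)={1,2,5,6} D(Z)={2,3,4,5}: Y {1,2,5,6}->{1,2}
Constraint 2 (Z < V) on D(Z)={2,3,4,5} D(V)={1,2,3,4,5,6}: V {1,2,3,4,5,6}->{3,4,5,6}
Constraint 3 (Y + Z = V) on D(Y)={1,2} D(Z)={2,3,4,5} D(V)={3,4,5,6}: no change
Constraint 4 (Z != V) on D(Z)={2,3,4,5} D(V)={3,4,5,6}: no change
So after all 4 constraints: D(V) = {3,4,5,6}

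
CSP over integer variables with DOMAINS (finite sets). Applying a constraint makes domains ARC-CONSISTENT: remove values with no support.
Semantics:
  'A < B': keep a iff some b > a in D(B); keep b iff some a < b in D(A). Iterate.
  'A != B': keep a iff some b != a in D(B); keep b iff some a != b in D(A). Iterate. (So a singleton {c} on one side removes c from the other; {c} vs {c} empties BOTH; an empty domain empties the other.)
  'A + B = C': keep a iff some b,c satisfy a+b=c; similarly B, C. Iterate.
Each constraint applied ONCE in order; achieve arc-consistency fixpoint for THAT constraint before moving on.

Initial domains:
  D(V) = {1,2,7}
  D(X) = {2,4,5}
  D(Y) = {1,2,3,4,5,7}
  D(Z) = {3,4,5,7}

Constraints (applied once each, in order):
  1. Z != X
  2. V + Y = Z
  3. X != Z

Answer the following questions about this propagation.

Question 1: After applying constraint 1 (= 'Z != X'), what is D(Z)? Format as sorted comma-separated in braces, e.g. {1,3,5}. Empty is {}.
Answer: {3,4,5,7}

Derivation:
Constraint 1 (Z != X) on D(Z)={3,4,5,7} D(X)={2,4,5}: no change
So after constraint 1: D(Z) = {3,4,5,7}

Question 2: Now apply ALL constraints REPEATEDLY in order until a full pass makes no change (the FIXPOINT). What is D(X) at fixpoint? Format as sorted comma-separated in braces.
Answer: {2,4,5}

Derivation:
pass 0 (initial): D(X)={2,4,5}
pass 1: V {1,2,7}->{1,2}; Y {1,2,3,4,5,7}->{1,2,3,4,5}
pass 2: no change
Fixpoint after 2 passes: D(X) = {2,4,5}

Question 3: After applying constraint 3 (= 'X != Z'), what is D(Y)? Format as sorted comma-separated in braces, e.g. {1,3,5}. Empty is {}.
Answer: {1,2,3,4,5}

Derivation:
Constraint 1 (Z != X) on D(Z)={3,4,5,7} D(X)={2,4,5}: no change
Constraint 2 (V + Y = Z) on D(V)={1,2,7} D(Y)={1,2,3,4,5,7} D(Z)={3,4,5,7}: V {1,2,7}->{1,2}; Y {1,2,3,4,5,7}->{1,2,3,4,5}
Constraint 3 (X != Z) on D(X)={2,4,5} D(Z)={3,4,5,7}: no change
So after constraint 3: D(Y) = {1,2,3,4,5}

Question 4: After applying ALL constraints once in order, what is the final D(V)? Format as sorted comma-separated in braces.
Constraint 1 (Z != X) on D(Z)={3,4,5,7} D(X)={2,4,5}: no change
Constraint 2 (V + Y = Z) on D(V)={1,2,7} D(Y)={1,2,3,4,5,7} D(Z)={3,4,5,7}: V {1,2,7}->{1,2}; Y {1,2,3,4,5,7}->{1,2,3,4,5}
Constraint 3 (X != Z) on D(X)={2,4,5} D(Z)={3,4,5,7}: no change
So after all 3 constraints: D(V) = {1,2}

Answer: {1,2}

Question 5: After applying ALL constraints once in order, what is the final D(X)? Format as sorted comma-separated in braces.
Constraint 1 (Z != X) on D(Z)={3,4,5,7} D(X)={2,4,5}: no change
Constraint 2 (V + Y = Z) on D(V)={1,2,7} D(Y)={1,2,3,4,5,7} D(Z)={3,4,5,7}: V {1,2,7}->{1,2}; Y {1,2,3,4,5,7}->{1,2,3,4,5}
Constraint 3 (X != Z) on D(X)={2,4,5} D(Z)={3,4,5,7}: no change
So after all 3 constraints: D(X) = {2,4,5}

Answer: {2,4,5}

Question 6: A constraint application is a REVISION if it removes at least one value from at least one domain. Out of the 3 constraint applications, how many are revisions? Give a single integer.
Answer: 1

Derivation:
Constraint 1 (Z != X) on D(Z)={3,4,5,7} D(X)={2,4,5}: no change => not a revision
Constraint 2 (V + Y = Z) on D(V)={1,2,7} D(Y)={1,2,3,4,5,7} D(Z)={3,4,5,7}: V {1,2,7}->{1,2}; Y {1,2,3,4,5,7}->{1,2,3,4,5} => REVISION
Constraint 3 (X != Z) on D(X)={2,4,5} D(Z)={3,4,5,7}: no change => not a revision
Total revisions = 1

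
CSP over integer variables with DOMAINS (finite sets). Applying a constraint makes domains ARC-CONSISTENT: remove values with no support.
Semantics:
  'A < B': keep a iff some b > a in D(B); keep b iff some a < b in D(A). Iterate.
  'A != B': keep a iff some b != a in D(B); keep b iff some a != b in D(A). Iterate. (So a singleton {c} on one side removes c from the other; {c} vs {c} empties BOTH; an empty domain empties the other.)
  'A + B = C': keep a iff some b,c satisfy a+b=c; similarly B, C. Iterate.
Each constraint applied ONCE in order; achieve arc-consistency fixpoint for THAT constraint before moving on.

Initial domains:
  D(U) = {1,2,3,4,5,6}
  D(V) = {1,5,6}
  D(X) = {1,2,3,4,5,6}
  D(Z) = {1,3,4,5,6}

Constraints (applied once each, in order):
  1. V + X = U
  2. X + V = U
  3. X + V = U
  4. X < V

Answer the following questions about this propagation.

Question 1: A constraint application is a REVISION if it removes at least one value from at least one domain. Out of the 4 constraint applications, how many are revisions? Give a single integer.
Answer: 2

Derivation:
Constraint 1 (V + X = U) on D(V)={1,5,6} D(X)={1,2,3,4,5,6} D(U)={1,2,3,4,5,6}: V {1,5,6}->{1,5}; X {1,2,3,4,5,6}->{1,2,3,4,5}; U {1,2,3,4,5,6}->{2,3,4,5,6} => REVISION
Constraint 2 (X + V = U) on D(X)={1,2,3,4,5} D(V)={1,5} D(U)={2,3,4,5,6}: no change => not a revision
Constraint 3 (X + V = U) on D(X)={1,2,3,4,5} D(V)={1,5} D(U)={2,3,4,5,6}: no change => not a revision
Constraint 4 (X < V) on D(X)={1,2,3,4,5} D(V)={1,5}: X {1,2,3,4,5}->{1,2,3,4}; V {1,5}->{5} => REVISION
Total revisions = 2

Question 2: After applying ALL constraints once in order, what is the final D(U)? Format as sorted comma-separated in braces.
Answer: {2,3,4,5,6}

Derivation:
Constraint 1 (V + X = U) on D(V)={1,5,6} D(X)={1,2,3,4,5,6} D(U)={1,2,3,4,5,6}: V {1,5,6}->{1,5}; X {1,2,3,4,5,6}->{1,2,3,4,5}; U {1,2,3,4,5,6}->{2,3,4,5,6}
Constraint 2 (X + V = U) on D(X)={1,2,3,4,5} D(V)={1,5} D(U)={2,3,4,5,6}: no change
Constraint 3 (X + V = U) on D(X)={1,2,3,4,5} D(V)={1,5} D(U)={2,3,4,5,6}: no change
Constraint 4 (X < V) on D(X)={1,2,3,4,5} D(V)={1,5}: X {1,2,3,4,5}->{1,2,3,4}; V {1,5}->{5}
So after all 4 constraints: D(U) = {2,3,4,5,6}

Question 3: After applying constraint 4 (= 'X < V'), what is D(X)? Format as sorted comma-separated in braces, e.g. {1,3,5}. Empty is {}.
Constraint 1 (V + X = U) on D(V)={1,5,6} D(X)={1,2,3,4,5,6} D(U)={1,2,3,4,5,6}: V {1,5,6}->{1,5}; X {1,2,3,4,5,6}->{1,2,3,4,5}; U {1,2,3,4,5,6}->{2,3,4,5,6}
Constraint 2 (X + V = U) on D(X)={1,2,3,4,5} D(V)={1,5} D(U)={2,3,4,5,6}: no change
Constraint 3 (X + V = U) on D(X)={1,2,3,4,5} D(V)={1,5} D(U)={2,3,4,5,6}: no change
Constraint 4 (X < V) on D(X)={1,2,3,4,5} D(V)={1,5}: X {1,2,3,4,5}->{1,2,3,4}; V {1,5}->{5}
So after constraint 4: D(X) = {1,2,3,4}

Answer: {1,2,3,4}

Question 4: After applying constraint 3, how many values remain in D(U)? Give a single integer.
Constraint 1 (V + X = U) on D(V)={1,5,6} D(X)={1,2,3,4,5,6} D(U)={1,2,3,4,5,6}: V {1,5,6}->{1,5}; X {1,2,3,4,5,6}->{1,2,3,4,5}; U {1,2,3,4,5,6}->{2,3,4,5,6}
Constraint 2 (X + V = U) on D(X)={1,2,3,4,5} D(V)={1,5} D(U)={2,3,4,5,6}: no change
Constraint 3 (X + V = U) on D(X)={1,2,3,4,5} D(V)={1,5} D(U)={2,3,4,5,6}: no change
So after constraint 3: D(U)={2,3,4,5,6}, size = 5

Answer: 5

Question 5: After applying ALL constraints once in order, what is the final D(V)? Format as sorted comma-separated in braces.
Constraint 1 (V + X = U) on D(V)={1,5,6} D(X)={1,2,3,4,5,6} D(U)={1,2,3,4,5,6}: V {1,5,6}->{1,5}; X {1,2,3,4,5,6}->{1,2,3,4,5}; U {1,2,3,4,5,6}->{2,3,4,5,6}
Constraint 2 (X + V = U) on D(X)={1,2,3,4,5} D(V)={1,5} D(U)={2,3,4,5,6}: no change
Constraint 3 (X + V = U) on D(X)={1,2,3,4,5} D(V)={1,5} D(U)={2,3,4,5,6}: no change
Constraint 4 (X < V) on D(X)={1,2,3,4,5} D(V)={1,5}: X {1,2,3,4,5}->{1,2,3,4}; V {1,5}->{5}
So after all 4 constraints: D(V) = {5}

Answer: {5}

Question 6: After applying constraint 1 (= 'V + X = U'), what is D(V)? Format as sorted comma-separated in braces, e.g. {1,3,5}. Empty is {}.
Constraint 1 (V + X = U) on D(V)={1,5,6} D(X)={1,2,3,4,5,6} D(U)={1,2,3,4,5,6}: V {1,5,6}->{1,5}; X {1,2,3,4,5,6}->{1,2,3,4,5}; U {1,2,3,4,5,6}->{2,3,4,5,6}
So after constraint 1: D(V) = {1,5}

Answer: {1,5}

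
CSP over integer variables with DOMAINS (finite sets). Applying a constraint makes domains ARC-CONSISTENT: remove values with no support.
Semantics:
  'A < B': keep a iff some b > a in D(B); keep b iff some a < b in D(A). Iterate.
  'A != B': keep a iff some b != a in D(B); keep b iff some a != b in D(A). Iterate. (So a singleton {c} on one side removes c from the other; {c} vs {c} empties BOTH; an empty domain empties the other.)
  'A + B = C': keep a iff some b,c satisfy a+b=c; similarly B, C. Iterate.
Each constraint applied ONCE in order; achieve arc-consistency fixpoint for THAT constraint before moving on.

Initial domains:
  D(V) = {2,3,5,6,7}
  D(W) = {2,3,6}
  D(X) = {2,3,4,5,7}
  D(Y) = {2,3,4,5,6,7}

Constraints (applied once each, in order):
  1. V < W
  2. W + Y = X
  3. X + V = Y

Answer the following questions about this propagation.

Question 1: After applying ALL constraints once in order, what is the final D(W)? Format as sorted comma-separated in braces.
Constraint 1 (V < W) on D(V)={2,3,5,6,7} D(W)={2,3,6}: V {2,3,5,6,7}->{2,3,5}; W {2,3,6}->{3,6}
Constraint 2 (W + Y = X) on D(W)={3,6} D(Y)={2,3,4,5,6,7} D(X)={2,3,4,5,7}: W {3,6}->{3}; Y {2,3,4,5,6,7}->{2,4}; X {2,3,4,5,7}->{5,7}
Constraint 3 (X + V = Y) on D(X)={5,7} D(V)={2,3,5} D(Y)={2,4}: X {5,7}->{}; V {2,3,5}->{}; Y {2,4}->{}
So after all 3 constraints: D(W) = {3}

Answer: {3}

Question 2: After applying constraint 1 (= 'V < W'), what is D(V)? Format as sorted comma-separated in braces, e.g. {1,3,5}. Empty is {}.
Constraint 1 (V < W) on D(V)={2,3,5,6,7} D(W)={2,3,6}: V {2,3,5,6,7}->{2,3,5}; W {2,3,6}->{3,6}
So after constraint 1: D(V) = {2,3,5}

Answer: {2,3,5}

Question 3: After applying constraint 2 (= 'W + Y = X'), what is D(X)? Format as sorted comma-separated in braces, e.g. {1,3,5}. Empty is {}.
Constraint 1 (V < W) on D(V)={2,3,5,6,7} D(W)={2,3,6}: V {2,3,5,6,7}->{2,3,5}; W {2,3,6}->{3,6}
Constraint 2 (W + Y = X) on D(W)={3,6} D(Y)={2,3,4,5,6,7} D(X)={2,3,4,5,7}: W {3,6}->{3}; Y {2,3,4,5,6,7}->{2,4}; X {2,3,4,5,7}->{5,7}
So after constraint 2: D(X) = {5,7}

Answer: {5,7}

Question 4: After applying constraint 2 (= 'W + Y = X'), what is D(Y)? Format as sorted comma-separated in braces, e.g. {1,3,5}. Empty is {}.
Constraint 1 (V < W) on D(V)={2,3,5,6,7} D(W)={2,3,6}: V {2,3,5,6,7}->{2,3,5}; W {2,3,6}->{3,6}
Constraint 2 (W + Y = X) on D(W)={3,6} D(Y)={2,3,4,5,6,7} D(X)={2,3,4,5,7}: W {3,6}->{3}; Y {2,3,4,5,6,7}->{2,4}; X {2,3,4,5,7}->{5,7}
So after constraint 2: D(Y) = {2,4}

Answer: {2,4}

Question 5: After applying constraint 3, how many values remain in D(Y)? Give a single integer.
Constraint 1 (V < W) on D(V)={2,3,5,6,7} D(W)={2,3,6}: V {2,3,5,6,7}->{2,3,5}; W {2,3,6}->{3,6}
Constraint 2 (W + Y = X) on D(W)={3,6} D(Y)={2,3,4,5,6,7} D(X)={2,3,4,5,7}: W {3,6}->{3}; Y {2,3,4,5,6,7}->{2,4}; X {2,3,4,5,7}->{5,7}
Constraint 3 (X + V = Y) on D(X)={5,7} D(V)={2,3,5} D(Y)={2,4}: X {5,7}->{}; V {2,3,5}->{}; Y {2,4}->{}
So after constraint 3: D(Y)={}, size = 0

Answer: 0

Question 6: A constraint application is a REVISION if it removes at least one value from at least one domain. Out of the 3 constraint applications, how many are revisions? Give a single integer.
Answer: 3

Derivation:
Constraint 1 (V < W) on D(V)={2,3,5,6,7} D(W)={2,3,6}: V {2,3,5,6,7}->{2,3,5}; W {2,3,6}->{3,6} => REVISION
Constraint 2 (W + Y = X) on D(W)={3,6} D(Y)={2,3,4,5,6,7} D(X)={2,3,4,5,7}: W {3,6}->{3}; Y {2,3,4,5,6,7}->{2,4}; X {2,3,4,5,7}->{5,7} => REVISION
Constraint 3 (X + V = Y) on D(X)={5,7} D(V)={2,3,5} D(Y)={2,4}: X {5,7}->{}; V {2,3,5}->{}; Y {2,4}->{} => REVISION
Total revisions = 3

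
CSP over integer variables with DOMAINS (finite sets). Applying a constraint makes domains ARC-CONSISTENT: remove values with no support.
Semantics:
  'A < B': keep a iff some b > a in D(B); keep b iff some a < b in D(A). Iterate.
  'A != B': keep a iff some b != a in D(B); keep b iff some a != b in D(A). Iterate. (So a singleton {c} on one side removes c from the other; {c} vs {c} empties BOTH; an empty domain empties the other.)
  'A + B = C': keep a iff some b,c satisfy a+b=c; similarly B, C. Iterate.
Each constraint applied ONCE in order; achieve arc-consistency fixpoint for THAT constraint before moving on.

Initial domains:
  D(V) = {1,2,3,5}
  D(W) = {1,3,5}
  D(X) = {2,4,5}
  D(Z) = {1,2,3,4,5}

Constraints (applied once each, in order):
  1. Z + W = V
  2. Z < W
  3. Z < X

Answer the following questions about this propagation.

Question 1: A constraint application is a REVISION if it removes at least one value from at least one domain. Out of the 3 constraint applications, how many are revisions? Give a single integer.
Constraint 1 (Z + W = V) on D(Z)={1,2,3,4,5} D(W)={1,3,5} D(V)={1,2,3,5}: Z {1,2,3,4,5}->{1,2,4}; W {1,3,5}->{1,3}; V {1,2,3,5}->{2,3,5} => REVISION
Constraint 2 (Z < W) on D(Z)={1,2,4} D(W)={1,3}: Z {1,2,4}->{1,2}; W {1,3}->{3} => REVISION
Constraint 3 (Z < X) on D(Z)={1,2} D(X)={2,4,5}: no change => not a revision
Total revisions = 2

Answer: 2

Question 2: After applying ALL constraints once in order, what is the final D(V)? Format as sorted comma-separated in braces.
Answer: {2,3,5}

Derivation:
Constraint 1 (Z + W = V) on D(Z)={1,2,3,4,5} D(W)={1,3,5} D(V)={1,2,3,5}: Z {1,2,3,4,5}->{1,2,4}; W {1,3,5}->{1,3}; V {1,2,3,5}->{2,3,5}
Constraint 2 (Z < W) on D(Z)={1,2,4} D(W)={1,3}: Z {1,2,4}->{1,2}; W {1,3}->{3}
Constraint 3 (Z < X) on D(Z)={1,2} D(X)={2,4,5}: no change
So after all 3 constraints: D(V) = {2,3,5}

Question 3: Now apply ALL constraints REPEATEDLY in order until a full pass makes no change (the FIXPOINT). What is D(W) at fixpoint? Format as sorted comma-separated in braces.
Answer: {3}

Derivation:
pass 0 (initial): D(W)={1,3,5}
pass 1: V {1,2,3,5}->{2,3,5}; W {1,3,5}->{3}; Z {1,2,3,4,5}->{1,2}
pass 2: V {2,3,5}->{5}; X {2,4,5}->{4,5}; Z {1,2}->{2}
pass 3: no change
Fixpoint after 3 passes: D(W) = {3}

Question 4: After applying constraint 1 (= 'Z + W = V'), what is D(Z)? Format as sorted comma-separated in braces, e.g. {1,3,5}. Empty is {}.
Answer: {1,2,4}

Derivation:
Constraint 1 (Z + W = V) on D(Z)={1,2,3,4,5} D(W)={1,3,5} D(V)={1,2,3,5}: Z {1,2,3,4,5}->{1,2,4}; W {1,3,5}->{1,3}; V {1,2,3,5}->{2,3,5}
So after constraint 1: D(Z) = {1,2,4}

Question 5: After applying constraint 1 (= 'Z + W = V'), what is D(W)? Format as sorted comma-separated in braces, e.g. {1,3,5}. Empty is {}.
Constraint 1 (Z + W = V) on D(Z)={1,2,3,4,5} D(W)={1,3,5} D(V)={1,2,3,5}: Z {1,2,3,4,5}->{1,2,4}; W {1,3,5}->{1,3}; V {1,2,3,5}->{2,3,5}
So after constraint 1: D(W) = {1,3}

Answer: {1,3}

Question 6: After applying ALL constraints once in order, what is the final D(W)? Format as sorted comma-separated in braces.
Constraint 1 (Z + W = V) on D(Z)={1,2,3,4,5} D(W)={1,3,5} D(V)={1,2,3,5}: Z {1,2,3,4,5}->{1,2,4}; W {1,3,5}->{1,3}; V {1,2,3,5}->{2,3,5}
Constraint 2 (Z < W) on D(Z)={1,2,4} D(W)={1,3}: Z {1,2,4}->{1,2}; W {1,3}->{3}
Constraint 3 (Z < X) on D(Z)={1,2} D(X)={2,4,5}: no change
So after all 3 constraints: D(W) = {3}

Answer: {3}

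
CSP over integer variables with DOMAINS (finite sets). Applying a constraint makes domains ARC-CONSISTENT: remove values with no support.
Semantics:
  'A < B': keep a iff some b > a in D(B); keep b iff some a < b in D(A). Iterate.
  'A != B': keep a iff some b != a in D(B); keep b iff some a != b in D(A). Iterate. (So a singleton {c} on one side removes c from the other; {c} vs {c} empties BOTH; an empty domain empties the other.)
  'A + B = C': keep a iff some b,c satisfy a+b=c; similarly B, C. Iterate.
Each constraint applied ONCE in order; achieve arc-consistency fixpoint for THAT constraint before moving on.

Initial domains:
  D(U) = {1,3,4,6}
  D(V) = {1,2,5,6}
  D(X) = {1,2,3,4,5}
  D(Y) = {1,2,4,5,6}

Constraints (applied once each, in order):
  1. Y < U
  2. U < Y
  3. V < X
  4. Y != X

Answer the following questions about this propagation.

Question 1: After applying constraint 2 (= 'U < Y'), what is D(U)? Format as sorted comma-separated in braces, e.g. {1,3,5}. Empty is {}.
Constraint 1 (Y < U) on D(Y)={1,2,4,5,6} D(U)={1,3,4,6}: Y {1,2,4,5,6}->{1,2,4,5}; U {1,3,4,6}->{3,4,6}
Constraint 2 (U < Y) on D(U)={3,4,6} D(Y)={1,2,4,5}: U {3,4,6}->{3,4}; Y {1,2,4,5}->{4,5}
So after constraint 2: D(U) = {3,4}

Answer: {3,4}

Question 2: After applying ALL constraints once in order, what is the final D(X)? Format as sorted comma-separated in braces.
Answer: {2,3,4,5}

Derivation:
Constraint 1 (Y < U) on D(Y)={1,2,4,5,6} D(U)={1,3,4,6}: Y {1,2,4,5,6}->{1,2,4,5}; U {1,3,4,6}->{3,4,6}
Constraint 2 (U < Y) on D(U)={3,4,6} D(Y)={1,2,4,5}: U {3,4,6}->{3,4}; Y {1,2,4,5}->{4,5}
Constraint 3 (V < X) on D(V)={1,2,5,6} D(X)={1,2,3,4,5}: V {1,2,5,6}->{1,2}; X {1,2,3,4,5}->{2,3,4,5}
Constraint 4 (Y != X) on D(Y)={4,5} D(X)={2,3,4,5}: no change
So after all 4 constraints: D(X) = {2,3,4,5}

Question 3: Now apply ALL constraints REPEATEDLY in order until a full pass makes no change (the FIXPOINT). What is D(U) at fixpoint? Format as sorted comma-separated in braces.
pass 0 (initial): D(U)={1,3,4,6}
pass 1: U {1,3,4,6}->{3,4}; V {1,2,5,6}->{1,2}; X {1,2,3,4,5}->{2,3,4,5}; Y {1,2,4,5,6}->{4,5}
pass 2: U {3,4}->{}; X {2,3,4,5}->{}; Y {4,5}->{}
pass 3: V {1,2}->{}
pass 4: no change
Fixpoint after 4 passes: D(U) = {}

Answer: {}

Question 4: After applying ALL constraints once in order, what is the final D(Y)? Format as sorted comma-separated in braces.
Constraint 1 (Y < U) on D(Y)={1,2,4,5,6} D(U)={1,3,4,6}: Y {1,2,4,5,6}->{1,2,4,5}; U {1,3,4,6}->{3,4,6}
Constraint 2 (U < Y) on D(U)={3,4,6} D(Y)={1,2,4,5}: U {3,4,6}->{3,4}; Y {1,2,4,5}->{4,5}
Constraint 3 (V < X) on D(V)={1,2,5,6} D(X)={1,2,3,4,5}: V {1,2,5,6}->{1,2}; X {1,2,3,4,5}->{2,3,4,5}
Constraint 4 (Y != X) on D(Y)={4,5} D(X)={2,3,4,5}: no change
So after all 4 constraints: D(Y) = {4,5}

Answer: {4,5}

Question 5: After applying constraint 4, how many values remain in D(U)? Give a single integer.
Constraint 1 (Y < U) on D(Y)={1,2,4,5,6} D(U)={1,3,4,6}: Y {1,2,4,5,6}->{1,2,4,5}; U {1,3,4,6}->{3,4,6}
Constraint 2 (U < Y) on D(U)={3,4,6} D(Y)={1,2,4,5}: U {3,4,6}->{3,4}; Y {1,2,4,5}->{4,5}
Constraint 3 (V < X) on D(V)={1,2,5,6} D(X)={1,2,3,4,5}: V {1,2,5,6}->{1,2}; X {1,2,3,4,5}->{2,3,4,5}
Constraint 4 (Y != X) on D(Y)={4,5} D(X)={2,3,4,5}: no change
So after constraint 4: D(U)={3,4}, size = 2

Answer: 2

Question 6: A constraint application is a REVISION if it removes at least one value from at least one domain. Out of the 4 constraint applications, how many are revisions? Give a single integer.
Answer: 3

Derivation:
Constraint 1 (Y < U) on D(Y)={1,2,4,5,6} D(U)={1,3,4,6}: Y {1,2,4,5,6}->{1,2,4,5}; U {1,3,4,6}->{3,4,6} => REVISION
Constraint 2 (U < Y) on D(U)={3,4,6} D(Y)={1,2,4,5}: U {3,4,6}->{3,4}; Y {1,2,4,5}->{4,5} => REVISION
Constraint 3 (V < X) on D(V)={1,2,5,6} D(X)={1,2,3,4,5}: V {1,2,5,6}->{1,2}; X {1,2,3,4,5}->{2,3,4,5} => REVISION
Constraint 4 (Y != X) on D(Y)={4,5} D(X)={2,3,4,5}: no change => not a revision
Total revisions = 3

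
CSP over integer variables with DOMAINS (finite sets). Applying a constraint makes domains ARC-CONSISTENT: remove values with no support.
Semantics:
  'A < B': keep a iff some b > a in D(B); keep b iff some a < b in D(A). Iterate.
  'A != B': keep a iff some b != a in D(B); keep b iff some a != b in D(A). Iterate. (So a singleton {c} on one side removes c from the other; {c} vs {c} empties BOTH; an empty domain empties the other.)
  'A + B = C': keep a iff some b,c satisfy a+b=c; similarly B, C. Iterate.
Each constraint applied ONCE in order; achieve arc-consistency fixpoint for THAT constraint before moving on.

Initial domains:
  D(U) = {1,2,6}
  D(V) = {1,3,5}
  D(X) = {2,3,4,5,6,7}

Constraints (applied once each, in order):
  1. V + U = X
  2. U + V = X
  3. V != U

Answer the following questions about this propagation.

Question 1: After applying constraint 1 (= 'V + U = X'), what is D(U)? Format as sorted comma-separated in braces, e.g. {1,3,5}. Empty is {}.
Constraint 1 (V + U = X) on D(V)={1,3,5} D(U)={1,2,6} D(X)={2,3,4,5,6,7}: no change
So after constraint 1: D(U) = {1,2,6}

Answer: {1,2,6}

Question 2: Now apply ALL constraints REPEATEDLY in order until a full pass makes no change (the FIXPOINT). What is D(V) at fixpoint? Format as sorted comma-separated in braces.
Answer: {1,3,5}

Derivation:
pass 0 (initial): D(V)={1,3,5}
pass 1: no change
Fixpoint after 1 passes: D(V) = {1,3,5}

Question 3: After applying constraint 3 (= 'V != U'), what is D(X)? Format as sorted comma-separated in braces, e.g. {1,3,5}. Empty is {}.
Constraint 1 (V + U = X) on D(V)={1,3,5} D(U)={1,2,6} D(X)={2,3,4,5,6,7}: no change
Constraint 2 (U + V = X) on D(U)={1,2,6} D(V)={1,3,5} D(X)={2,3,4,5,6,7}: no change
Constraint 3 (V != U) on D(V)={1,3,5} D(U)={1,2,6}: no change
So after constraint 3: D(X) = {2,3,4,5,6,7}

Answer: {2,3,4,5,6,7}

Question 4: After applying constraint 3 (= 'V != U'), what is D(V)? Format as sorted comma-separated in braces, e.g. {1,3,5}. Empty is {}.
Constraint 1 (V + U = X) on D(V)={1,3,5} D(U)={1,2,6} D(X)={2,3,4,5,6,7}: no change
Constraint 2 (U + V = X) on D(U)={1,2,6} D(V)={1,3,5} D(X)={2,3,4,5,6,7}: no change
Constraint 3 (V != U) on D(V)={1,3,5} D(U)={1,2,6}: no change
So after constraint 3: D(V) = {1,3,5}

Answer: {1,3,5}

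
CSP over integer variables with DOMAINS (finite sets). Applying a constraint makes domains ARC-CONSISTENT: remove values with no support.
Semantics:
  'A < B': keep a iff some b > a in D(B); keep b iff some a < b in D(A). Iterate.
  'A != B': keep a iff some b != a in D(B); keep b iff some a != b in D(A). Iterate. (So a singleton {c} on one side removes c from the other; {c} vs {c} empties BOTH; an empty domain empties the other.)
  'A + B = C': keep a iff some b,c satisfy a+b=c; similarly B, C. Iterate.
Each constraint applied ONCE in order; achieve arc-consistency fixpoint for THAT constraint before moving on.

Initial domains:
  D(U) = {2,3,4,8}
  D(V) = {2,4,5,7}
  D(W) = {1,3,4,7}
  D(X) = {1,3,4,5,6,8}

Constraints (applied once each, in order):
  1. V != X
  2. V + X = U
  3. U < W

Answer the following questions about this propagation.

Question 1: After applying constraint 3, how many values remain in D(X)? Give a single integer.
Constraint 1 (V != X) on D(V)={2,4,5,7} D(X)={1,3,4,5,6,8}: no change
Constraint 2 (V + X = U) on D(V)={2,4,5,7} D(X)={1,3,4,5,6,8} D(U)={2,3,4,8}: X {1,3,4,5,6,8}->{1,3,4,6}; U {2,3,4,8}->{3,8}
Constraint 3 (U < W) on D(U)={3,8} D(W)={1,3,4,7}: U {3,8}->{3}; W {1,3,4,7}->{4,7}
So after constraint 3: D(X)={1,3,4,6}, size = 4

Answer: 4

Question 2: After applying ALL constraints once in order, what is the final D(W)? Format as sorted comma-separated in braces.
Constraint 1 (V != X) on D(V)={2,4,5,7} D(X)={1,3,4,5,6,8}: no change
Constraint 2 (V + X = U) on D(V)={2,4,5,7} D(X)={1,3,4,5,6,8} D(U)={2,3,4,8}: X {1,3,4,5,6,8}->{1,3,4,6}; U {2,3,4,8}->{3,8}
Constraint 3 (U < W) on D(U)={3,8} D(W)={1,3,4,7}: U {3,8}->{3}; W {1,3,4,7}->{4,7}
So after all 3 constraints: D(W) = {4,7}

Answer: {4,7}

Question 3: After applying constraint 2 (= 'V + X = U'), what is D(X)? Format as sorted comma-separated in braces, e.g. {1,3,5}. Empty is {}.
Constraint 1 (V != X) on D(V)={2,4,5,7} D(X)={1,3,4,5,6,8}: no change
Constraint 2 (V + X = U) on D(V)={2,4,5,7} D(X)={1,3,4,5,6,8} D(U)={2,3,4,8}: X {1,3,4,5,6,8}->{1,3,4,6}; U {2,3,4,8}->{3,8}
So after constraint 2: D(X) = {1,3,4,6}

Answer: {1,3,4,6}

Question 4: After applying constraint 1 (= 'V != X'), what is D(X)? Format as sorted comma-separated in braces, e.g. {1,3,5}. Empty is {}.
Answer: {1,3,4,5,6,8}

Derivation:
Constraint 1 (V != X) on D(V)={2,4,5,7} D(X)={1,3,4,5,6,8}: no change
So after constraint 1: D(X) = {1,3,4,5,6,8}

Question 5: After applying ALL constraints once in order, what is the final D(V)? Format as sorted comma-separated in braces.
Answer: {2,4,5,7}

Derivation:
Constraint 1 (V != X) on D(V)={2,4,5,7} D(X)={1,3,4,5,6,8}: no change
Constraint 2 (V + X = U) on D(V)={2,4,5,7} D(X)={1,3,4,5,6,8} D(U)={2,3,4,8}: X {1,3,4,5,6,8}->{1,3,4,6}; U {2,3,4,8}->{3,8}
Constraint 3 (U < W) on D(U)={3,8} D(W)={1,3,4,7}: U {3,8}->{3}; W {1,3,4,7}->{4,7}
So after all 3 constraints: D(V) = {2,4,5,7}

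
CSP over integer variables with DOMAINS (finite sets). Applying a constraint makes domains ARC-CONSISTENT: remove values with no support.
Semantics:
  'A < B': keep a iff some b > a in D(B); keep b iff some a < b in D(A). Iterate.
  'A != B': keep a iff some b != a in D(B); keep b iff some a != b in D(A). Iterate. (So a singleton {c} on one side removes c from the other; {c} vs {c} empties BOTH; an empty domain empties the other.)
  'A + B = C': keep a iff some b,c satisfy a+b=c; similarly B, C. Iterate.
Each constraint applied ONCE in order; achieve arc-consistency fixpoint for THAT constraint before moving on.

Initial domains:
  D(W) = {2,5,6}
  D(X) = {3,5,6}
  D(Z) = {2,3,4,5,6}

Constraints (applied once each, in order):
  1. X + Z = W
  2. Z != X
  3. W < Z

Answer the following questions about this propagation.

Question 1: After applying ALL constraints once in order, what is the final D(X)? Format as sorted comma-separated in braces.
Answer: {3}

Derivation:
Constraint 1 (X + Z = W) on D(X)={3,5,6} D(Z)={2,3,4,5,6} D(W)={2,5,6}: X {3,5,6}->{3}; Z {2,3,4,5,6}->{2,3}; W {2,5,6}->{5,6}
Constraint 2 (Z != X) on D(Z)={2,3} D(X)={3}: Z {2,3}->{2}
Constraint 3 (W < Z) on D(W)={5,6} D(Z)={2}: W {5,6}->{}; Z {2}->{}
So after all 3 constraints: D(X) = {3}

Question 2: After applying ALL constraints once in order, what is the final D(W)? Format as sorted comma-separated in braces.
Answer: {}

Derivation:
Constraint 1 (X + Z = W) on D(X)={3,5,6} D(Z)={2,3,4,5,6} D(W)={2,5,6}: X {3,5,6}->{3}; Z {2,3,4,5,6}->{2,3}; W {2,5,6}->{5,6}
Constraint 2 (Z != X) on D(Z)={2,3} D(X)={3}: Z {2,3}->{2}
Constraint 3 (W < Z) on D(W)={5,6} D(Z)={2}: W {5,6}->{}; Z {2}->{}
So after all 3 constraints: D(W) = {}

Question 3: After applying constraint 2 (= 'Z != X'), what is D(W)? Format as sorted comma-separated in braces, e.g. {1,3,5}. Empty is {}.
Constraint 1 (X + Z = W) on D(X)={3,5,6} D(Z)={2,3,4,5,6} D(W)={2,5,6}: X {3,5,6}->{3}; Z {2,3,4,5,6}->{2,3}; W {2,5,6}->{5,6}
Constraint 2 (Z != X) on D(Z)={2,3} D(X)={3}: Z {2,3}->{2}
So after constraint 2: D(W) = {5,6}

Answer: {5,6}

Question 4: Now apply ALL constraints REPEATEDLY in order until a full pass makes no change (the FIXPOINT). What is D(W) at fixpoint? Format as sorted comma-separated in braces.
pass 0 (initial): D(W)={2,5,6}
pass 1: W {2,5,6}->{}; X {3,5,6}->{3}; Z {2,3,4,5,6}->{}
pass 2: X {3}->{}
pass 3: no change
Fixpoint after 3 passes: D(W) = {}

Answer: {}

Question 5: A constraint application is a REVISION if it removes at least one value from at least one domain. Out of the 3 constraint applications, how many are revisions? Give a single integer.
Constraint 1 (X + Z = W) on D(X)={3,5,6} D(Z)={2,3,4,5,6} D(W)={2,5,6}: X {3,5,6}->{3}; Z {2,3,4,5,6}->{2,3}; W {2,5,6}->{5,6} => REVISION
Constraint 2 (Z != X) on D(Z)={2,3} D(X)={3}: Z {2,3}->{2} => REVISION
Constraint 3 (W < Z) on D(W)={5,6} D(Z)={2}: W {5,6}->{}; Z {2}->{} => REVISION
Total revisions = 3

Answer: 3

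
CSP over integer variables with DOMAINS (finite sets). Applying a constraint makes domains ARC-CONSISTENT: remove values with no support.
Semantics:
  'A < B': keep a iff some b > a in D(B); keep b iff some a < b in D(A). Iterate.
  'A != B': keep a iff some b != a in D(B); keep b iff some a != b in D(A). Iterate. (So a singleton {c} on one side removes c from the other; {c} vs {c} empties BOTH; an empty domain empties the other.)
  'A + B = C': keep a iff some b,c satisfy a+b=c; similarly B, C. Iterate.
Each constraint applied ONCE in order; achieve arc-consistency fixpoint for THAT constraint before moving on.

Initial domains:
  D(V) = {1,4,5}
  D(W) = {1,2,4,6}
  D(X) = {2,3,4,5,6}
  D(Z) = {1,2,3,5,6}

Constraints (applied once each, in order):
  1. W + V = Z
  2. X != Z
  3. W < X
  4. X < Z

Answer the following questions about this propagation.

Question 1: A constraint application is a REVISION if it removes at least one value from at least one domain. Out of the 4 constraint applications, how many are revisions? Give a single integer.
Constraint 1 (W + V = Z) on D(W)={1,2,4,6} D(V)={1,4,5} D(Z)={1,2,3,5,6}: W {1,2,4,6}->{1,2,4}; Z {1,2,3,5,6}->{2,3,5,6} => REVISION
Constraint 2 (X != Z) on D(X)={2,3,4,5,6} D(Z)={2,3,5,6}: no change => not a revision
Constraint 3 (W < X) on D(W)={1,2,4} D(X)={2,3,4,5,6}: no change => not a revision
Constraint 4 (X < Z) on D(X)={2,3,4,5,6} D(Z)={2,3,5,6}: X {2,3,4,5,6}->{2,3,4,5}; Z {2,3,5,6}->{3,5,6} => REVISION
Total revisions = 2

Answer: 2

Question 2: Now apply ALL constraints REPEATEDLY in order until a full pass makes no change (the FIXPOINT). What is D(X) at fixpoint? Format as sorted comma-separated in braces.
Answer: {2,3,4,5}

Derivation:
pass 0 (initial): D(X)={2,3,4,5,6}
pass 1: W {1,2,4,6}->{1,2,4}; X {2,3,4,5,6}->{2,3,4,5}; Z {1,2,3,5,6}->{3,5,6}
pass 2: no change
Fixpoint after 2 passes: D(X) = {2,3,4,5}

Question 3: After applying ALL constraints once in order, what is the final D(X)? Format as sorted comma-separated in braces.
Constraint 1 (W + V = Z) on D(W)={1,2,4,6} D(V)={1,4,5} D(Z)={1,2,3,5,6}: W {1,2,4,6}->{1,2,4}; Z {1,2,3,5,6}->{2,3,5,6}
Constraint 2 (X != Z) on D(X)={2,3,4,5,6} D(Z)={2,3,5,6}: no change
Constraint 3 (W < X) on D(W)={1,2,4} D(X)={2,3,4,5,6}: no change
Constraint 4 (X < Z) on D(X)={2,3,4,5,6} D(Z)={2,3,5,6}: X {2,3,4,5,6}->{2,3,4,5}; Z {2,3,5,6}->{3,5,6}
So after all 4 constraints: D(X) = {2,3,4,5}

Answer: {2,3,4,5}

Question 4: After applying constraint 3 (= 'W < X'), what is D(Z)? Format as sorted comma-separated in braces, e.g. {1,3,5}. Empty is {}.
Answer: {2,3,5,6}

Derivation:
Constraint 1 (W + V = Z) on D(W)={1,2,4,6} D(V)={1,4,5} D(Z)={1,2,3,5,6}: W {1,2,4,6}->{1,2,4}; Z {1,2,3,5,6}->{2,3,5,6}
Constraint 2 (X != Z) on D(X)={2,3,4,5,6} D(Z)={2,3,5,6}: no change
Constraint 3 (W < X) on D(W)={1,2,4} D(X)={2,3,4,5,6}: no change
So after constraint 3: D(Z) = {2,3,5,6}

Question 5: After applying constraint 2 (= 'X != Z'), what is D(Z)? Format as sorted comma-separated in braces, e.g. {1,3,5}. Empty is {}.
Constraint 1 (W + V = Z) on D(W)={1,2,4,6} D(V)={1,4,5} D(Z)={1,2,3,5,6}: W {1,2,4,6}->{1,2,4}; Z {1,2,3,5,6}->{2,3,5,6}
Constraint 2 (X != Z) on D(X)={2,3,4,5,6} D(Z)={2,3,5,6}: no change
So after constraint 2: D(Z) = {2,3,5,6}

Answer: {2,3,5,6}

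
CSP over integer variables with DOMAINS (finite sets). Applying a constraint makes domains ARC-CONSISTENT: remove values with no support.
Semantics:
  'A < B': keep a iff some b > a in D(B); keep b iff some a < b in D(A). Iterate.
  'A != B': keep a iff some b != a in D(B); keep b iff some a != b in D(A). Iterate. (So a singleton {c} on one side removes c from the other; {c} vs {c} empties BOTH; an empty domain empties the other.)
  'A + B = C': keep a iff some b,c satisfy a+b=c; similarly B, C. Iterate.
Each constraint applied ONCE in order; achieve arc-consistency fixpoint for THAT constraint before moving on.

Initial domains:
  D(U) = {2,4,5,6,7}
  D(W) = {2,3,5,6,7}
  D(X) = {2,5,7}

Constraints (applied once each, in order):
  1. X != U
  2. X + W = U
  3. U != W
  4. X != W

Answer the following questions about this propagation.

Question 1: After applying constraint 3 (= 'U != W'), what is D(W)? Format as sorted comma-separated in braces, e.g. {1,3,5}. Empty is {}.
Answer: {2,3,5}

Derivation:
Constraint 1 (X != U) on D(X)={2,5,7} D(U)={2,4,5,6,7}: no change
Constraint 2 (X + W = U) on D(X)={2,5,7} D(W)={2,3,5,6,7} D(U)={2,4,5,6,7}: X {2,5,7}->{2,5}; W {2,3,5,6,7}->{2,3,5}; U {2,4,5,6,7}->{4,5,7}
Constraint 3 (U != W) on D(U)={4,5,7} D(W)={2,3,5}: no change
So after constraint 3: D(W) = {2,3,5}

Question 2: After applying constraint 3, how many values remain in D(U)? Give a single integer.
Answer: 3

Derivation:
Constraint 1 (X != U) on D(X)={2,5,7} D(U)={2,4,5,6,7}: no change
Constraint 2 (X + W = U) on D(X)={2,5,7} D(W)={2,3,5,6,7} D(U)={2,4,5,6,7}: X {2,5,7}->{2,5}; W {2,3,5,6,7}->{2,3,5}; U {2,4,5,6,7}->{4,5,7}
Constraint 3 (U != W) on D(U)={4,5,7} D(W)={2,3,5}: no change
So after constraint 3: D(U)={4,5,7}, size = 3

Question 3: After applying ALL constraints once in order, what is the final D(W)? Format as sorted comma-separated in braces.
Answer: {2,3,5}

Derivation:
Constraint 1 (X != U) on D(X)={2,5,7} D(U)={2,4,5,6,7}: no change
Constraint 2 (X + W = U) on D(X)={2,5,7} D(W)={2,3,5,6,7} D(U)={2,4,5,6,7}: X {2,5,7}->{2,5}; W {2,3,5,6,7}->{2,3,5}; U {2,4,5,6,7}->{4,5,7}
Constraint 3 (U != W) on D(U)={4,5,7} D(W)={2,3,5}: no change
Constraint 4 (X != W) on D(X)={2,5} D(W)={2,3,5}: no change
So after all 4 constraints: D(W) = {2,3,5}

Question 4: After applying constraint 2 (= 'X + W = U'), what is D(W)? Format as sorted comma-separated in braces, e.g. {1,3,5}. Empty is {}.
Answer: {2,3,5}

Derivation:
Constraint 1 (X != U) on D(X)={2,5,7} D(U)={2,4,5,6,7}: no change
Constraint 2 (X + W = U) on D(X)={2,5,7} D(W)={2,3,5,6,7} D(U)={2,4,5,6,7}: X {2,5,7}->{2,5}; W {2,3,5,6,7}->{2,3,5}; U {2,4,5,6,7}->{4,5,7}
So after constraint 2: D(W) = {2,3,5}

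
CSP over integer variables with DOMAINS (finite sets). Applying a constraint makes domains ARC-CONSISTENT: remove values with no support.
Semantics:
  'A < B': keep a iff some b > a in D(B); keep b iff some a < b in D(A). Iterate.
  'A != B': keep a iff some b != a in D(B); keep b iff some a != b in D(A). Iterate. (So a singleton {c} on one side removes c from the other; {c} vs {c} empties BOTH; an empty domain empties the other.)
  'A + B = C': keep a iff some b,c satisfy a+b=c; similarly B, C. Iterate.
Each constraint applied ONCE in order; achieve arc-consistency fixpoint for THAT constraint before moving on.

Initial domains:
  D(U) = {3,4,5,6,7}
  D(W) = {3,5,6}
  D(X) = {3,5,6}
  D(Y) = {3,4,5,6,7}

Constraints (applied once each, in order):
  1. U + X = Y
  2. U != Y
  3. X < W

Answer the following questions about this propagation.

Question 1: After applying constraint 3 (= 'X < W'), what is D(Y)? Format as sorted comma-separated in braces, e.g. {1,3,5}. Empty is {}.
Answer: {6,7}

Derivation:
Constraint 1 (U + X = Y) on D(U)={3,4,5,6,7} D(X)={3,5,6} D(Y)={3,4,5,6,7}: U {3,4,5,6,7}->{3,4}; X {3,5,6}->{3}; Y {3,4,5,6,7}->{6,7}
Constraint 2 (U != Y) on D(U)={3,4} D(Y)={6,7}: no change
Constraint 3 (X < W) on D(X)={3} D(W)={3,5,6}: W {3,5,6}->{5,6}
So after constraint 3: D(Y) = {6,7}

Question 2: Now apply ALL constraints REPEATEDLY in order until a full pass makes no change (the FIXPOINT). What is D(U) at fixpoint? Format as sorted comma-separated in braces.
pass 0 (initial): D(U)={3,4,5,6,7}
pass 1: U {3,4,5,6,7}->{3,4}; W {3,5,6}->{5,6}; X {3,5,6}->{3}; Y {3,4,5,6,7}->{6,7}
pass 2: no change
Fixpoint after 2 passes: D(U) = {3,4}

Answer: {3,4}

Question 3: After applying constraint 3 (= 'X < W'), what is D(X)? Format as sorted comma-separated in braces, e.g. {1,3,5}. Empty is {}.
Constraint 1 (U + X = Y) on D(U)={3,4,5,6,7} D(X)={3,5,6} D(Y)={3,4,5,6,7}: U {3,4,5,6,7}->{3,4}; X {3,5,6}->{3}; Y {3,4,5,6,7}->{6,7}
Constraint 2 (U != Y) on D(U)={3,4} D(Y)={6,7}: no change
Constraint 3 (X < W) on D(X)={3} D(W)={3,5,6}: W {3,5,6}->{5,6}
So after constraint 3: D(X) = {3}

Answer: {3}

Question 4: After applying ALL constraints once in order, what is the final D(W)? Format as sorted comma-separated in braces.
Answer: {5,6}

Derivation:
Constraint 1 (U + X = Y) on D(U)={3,4,5,6,7} D(X)={3,5,6} D(Y)={3,4,5,6,7}: U {3,4,5,6,7}->{3,4}; X {3,5,6}->{3}; Y {3,4,5,6,7}->{6,7}
Constraint 2 (U != Y) on D(U)={3,4} D(Y)={6,7}: no change
Constraint 3 (X < W) on D(X)={3} D(W)={3,5,6}: W {3,5,6}->{5,6}
So after all 3 constraints: D(W) = {5,6}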